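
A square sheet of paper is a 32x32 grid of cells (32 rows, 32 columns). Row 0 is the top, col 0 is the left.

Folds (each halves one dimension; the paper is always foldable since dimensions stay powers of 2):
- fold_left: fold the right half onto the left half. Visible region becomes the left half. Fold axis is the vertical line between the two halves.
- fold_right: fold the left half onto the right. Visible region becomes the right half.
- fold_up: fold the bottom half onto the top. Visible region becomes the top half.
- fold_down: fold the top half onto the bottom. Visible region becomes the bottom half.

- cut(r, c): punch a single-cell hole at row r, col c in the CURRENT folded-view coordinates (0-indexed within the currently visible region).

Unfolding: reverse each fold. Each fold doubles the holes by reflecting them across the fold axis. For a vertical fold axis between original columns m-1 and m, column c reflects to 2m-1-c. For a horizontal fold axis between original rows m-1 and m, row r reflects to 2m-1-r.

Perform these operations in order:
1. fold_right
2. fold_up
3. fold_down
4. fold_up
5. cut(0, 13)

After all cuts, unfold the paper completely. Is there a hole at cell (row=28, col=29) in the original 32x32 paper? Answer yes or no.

Op 1 fold_right: fold axis v@16; visible region now rows[0,32) x cols[16,32) = 32x16
Op 2 fold_up: fold axis h@16; visible region now rows[0,16) x cols[16,32) = 16x16
Op 3 fold_down: fold axis h@8; visible region now rows[8,16) x cols[16,32) = 8x16
Op 4 fold_up: fold axis h@12; visible region now rows[8,12) x cols[16,32) = 4x16
Op 5 cut(0, 13): punch at orig (8,29); cuts so far [(8, 29)]; region rows[8,12) x cols[16,32) = 4x16
Unfold 1 (reflect across h@12): 2 holes -> [(8, 29), (15, 29)]
Unfold 2 (reflect across h@8): 4 holes -> [(0, 29), (7, 29), (8, 29), (15, 29)]
Unfold 3 (reflect across h@16): 8 holes -> [(0, 29), (7, 29), (8, 29), (15, 29), (16, 29), (23, 29), (24, 29), (31, 29)]
Unfold 4 (reflect across v@16): 16 holes -> [(0, 2), (0, 29), (7, 2), (7, 29), (8, 2), (8, 29), (15, 2), (15, 29), (16, 2), (16, 29), (23, 2), (23, 29), (24, 2), (24, 29), (31, 2), (31, 29)]
Holes: [(0, 2), (0, 29), (7, 2), (7, 29), (8, 2), (8, 29), (15, 2), (15, 29), (16, 2), (16, 29), (23, 2), (23, 29), (24, 2), (24, 29), (31, 2), (31, 29)]

Answer: no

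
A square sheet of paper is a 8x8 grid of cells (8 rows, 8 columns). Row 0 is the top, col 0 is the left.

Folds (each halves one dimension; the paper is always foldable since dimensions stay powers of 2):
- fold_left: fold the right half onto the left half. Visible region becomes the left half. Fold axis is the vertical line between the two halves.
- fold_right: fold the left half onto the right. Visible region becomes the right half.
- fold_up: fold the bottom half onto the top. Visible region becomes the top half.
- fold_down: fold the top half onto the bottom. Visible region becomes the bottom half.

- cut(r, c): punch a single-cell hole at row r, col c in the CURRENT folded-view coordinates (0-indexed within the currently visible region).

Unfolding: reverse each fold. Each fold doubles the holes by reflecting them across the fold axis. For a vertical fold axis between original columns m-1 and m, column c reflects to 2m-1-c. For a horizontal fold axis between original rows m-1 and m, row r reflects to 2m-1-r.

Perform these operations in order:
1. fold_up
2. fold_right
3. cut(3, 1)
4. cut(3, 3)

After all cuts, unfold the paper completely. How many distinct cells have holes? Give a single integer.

Answer: 8

Derivation:
Op 1 fold_up: fold axis h@4; visible region now rows[0,4) x cols[0,8) = 4x8
Op 2 fold_right: fold axis v@4; visible region now rows[0,4) x cols[4,8) = 4x4
Op 3 cut(3, 1): punch at orig (3,5); cuts so far [(3, 5)]; region rows[0,4) x cols[4,8) = 4x4
Op 4 cut(3, 3): punch at orig (3,7); cuts so far [(3, 5), (3, 7)]; region rows[0,4) x cols[4,8) = 4x4
Unfold 1 (reflect across v@4): 4 holes -> [(3, 0), (3, 2), (3, 5), (3, 7)]
Unfold 2 (reflect across h@4): 8 holes -> [(3, 0), (3, 2), (3, 5), (3, 7), (4, 0), (4, 2), (4, 5), (4, 7)]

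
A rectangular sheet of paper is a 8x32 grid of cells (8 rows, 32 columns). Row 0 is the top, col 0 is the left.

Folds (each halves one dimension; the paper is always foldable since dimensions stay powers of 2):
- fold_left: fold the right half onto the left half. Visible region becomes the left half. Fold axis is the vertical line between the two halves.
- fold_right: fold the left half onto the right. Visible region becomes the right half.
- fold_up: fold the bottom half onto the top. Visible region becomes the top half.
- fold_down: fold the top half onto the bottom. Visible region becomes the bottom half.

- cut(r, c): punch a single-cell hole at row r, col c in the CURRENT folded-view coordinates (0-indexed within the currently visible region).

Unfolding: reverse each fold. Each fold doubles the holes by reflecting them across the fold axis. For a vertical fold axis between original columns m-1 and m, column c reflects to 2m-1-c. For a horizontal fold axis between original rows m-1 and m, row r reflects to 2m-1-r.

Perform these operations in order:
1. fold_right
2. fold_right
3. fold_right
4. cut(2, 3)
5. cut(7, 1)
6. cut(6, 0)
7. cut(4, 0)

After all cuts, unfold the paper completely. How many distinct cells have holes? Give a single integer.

Op 1 fold_right: fold axis v@16; visible region now rows[0,8) x cols[16,32) = 8x16
Op 2 fold_right: fold axis v@24; visible region now rows[0,8) x cols[24,32) = 8x8
Op 3 fold_right: fold axis v@28; visible region now rows[0,8) x cols[28,32) = 8x4
Op 4 cut(2, 3): punch at orig (2,31); cuts so far [(2, 31)]; region rows[0,8) x cols[28,32) = 8x4
Op 5 cut(7, 1): punch at orig (7,29); cuts so far [(2, 31), (7, 29)]; region rows[0,8) x cols[28,32) = 8x4
Op 6 cut(6, 0): punch at orig (6,28); cuts so far [(2, 31), (6, 28), (7, 29)]; region rows[0,8) x cols[28,32) = 8x4
Op 7 cut(4, 0): punch at orig (4,28); cuts so far [(2, 31), (4, 28), (6, 28), (7, 29)]; region rows[0,8) x cols[28,32) = 8x4
Unfold 1 (reflect across v@28): 8 holes -> [(2, 24), (2, 31), (4, 27), (4, 28), (6, 27), (6, 28), (7, 26), (7, 29)]
Unfold 2 (reflect across v@24): 16 holes -> [(2, 16), (2, 23), (2, 24), (2, 31), (4, 19), (4, 20), (4, 27), (4, 28), (6, 19), (6, 20), (6, 27), (6, 28), (7, 18), (7, 21), (7, 26), (7, 29)]
Unfold 3 (reflect across v@16): 32 holes -> [(2, 0), (2, 7), (2, 8), (2, 15), (2, 16), (2, 23), (2, 24), (2, 31), (4, 3), (4, 4), (4, 11), (4, 12), (4, 19), (4, 20), (4, 27), (4, 28), (6, 3), (6, 4), (6, 11), (6, 12), (6, 19), (6, 20), (6, 27), (6, 28), (7, 2), (7, 5), (7, 10), (7, 13), (7, 18), (7, 21), (7, 26), (7, 29)]

Answer: 32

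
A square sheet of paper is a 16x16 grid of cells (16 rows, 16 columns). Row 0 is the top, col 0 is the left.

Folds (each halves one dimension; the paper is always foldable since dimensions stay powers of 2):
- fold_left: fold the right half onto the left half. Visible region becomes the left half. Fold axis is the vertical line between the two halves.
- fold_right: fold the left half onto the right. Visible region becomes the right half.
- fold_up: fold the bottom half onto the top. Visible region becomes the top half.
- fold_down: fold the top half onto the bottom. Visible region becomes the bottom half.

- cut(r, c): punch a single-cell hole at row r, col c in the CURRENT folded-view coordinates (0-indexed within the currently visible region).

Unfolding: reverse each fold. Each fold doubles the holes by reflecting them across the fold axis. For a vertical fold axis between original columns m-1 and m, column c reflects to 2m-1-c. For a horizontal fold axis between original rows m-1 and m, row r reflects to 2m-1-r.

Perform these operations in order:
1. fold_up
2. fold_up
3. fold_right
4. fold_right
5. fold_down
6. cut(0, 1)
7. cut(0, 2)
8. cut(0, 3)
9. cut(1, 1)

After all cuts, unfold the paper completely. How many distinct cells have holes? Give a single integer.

Answer: 128

Derivation:
Op 1 fold_up: fold axis h@8; visible region now rows[0,8) x cols[0,16) = 8x16
Op 2 fold_up: fold axis h@4; visible region now rows[0,4) x cols[0,16) = 4x16
Op 3 fold_right: fold axis v@8; visible region now rows[0,4) x cols[8,16) = 4x8
Op 4 fold_right: fold axis v@12; visible region now rows[0,4) x cols[12,16) = 4x4
Op 5 fold_down: fold axis h@2; visible region now rows[2,4) x cols[12,16) = 2x4
Op 6 cut(0, 1): punch at orig (2,13); cuts so far [(2, 13)]; region rows[2,4) x cols[12,16) = 2x4
Op 7 cut(0, 2): punch at orig (2,14); cuts so far [(2, 13), (2, 14)]; region rows[2,4) x cols[12,16) = 2x4
Op 8 cut(0, 3): punch at orig (2,15); cuts so far [(2, 13), (2, 14), (2, 15)]; region rows[2,4) x cols[12,16) = 2x4
Op 9 cut(1, 1): punch at orig (3,13); cuts so far [(2, 13), (2, 14), (2, 15), (3, 13)]; region rows[2,4) x cols[12,16) = 2x4
Unfold 1 (reflect across h@2): 8 holes -> [(0, 13), (1, 13), (1, 14), (1, 15), (2, 13), (2, 14), (2, 15), (3, 13)]
Unfold 2 (reflect across v@12): 16 holes -> [(0, 10), (0, 13), (1, 8), (1, 9), (1, 10), (1, 13), (1, 14), (1, 15), (2, 8), (2, 9), (2, 10), (2, 13), (2, 14), (2, 15), (3, 10), (3, 13)]
Unfold 3 (reflect across v@8): 32 holes -> [(0, 2), (0, 5), (0, 10), (0, 13), (1, 0), (1, 1), (1, 2), (1, 5), (1, 6), (1, 7), (1, 8), (1, 9), (1, 10), (1, 13), (1, 14), (1, 15), (2, 0), (2, 1), (2, 2), (2, 5), (2, 6), (2, 7), (2, 8), (2, 9), (2, 10), (2, 13), (2, 14), (2, 15), (3, 2), (3, 5), (3, 10), (3, 13)]
Unfold 4 (reflect across h@4): 64 holes -> [(0, 2), (0, 5), (0, 10), (0, 13), (1, 0), (1, 1), (1, 2), (1, 5), (1, 6), (1, 7), (1, 8), (1, 9), (1, 10), (1, 13), (1, 14), (1, 15), (2, 0), (2, 1), (2, 2), (2, 5), (2, 6), (2, 7), (2, 8), (2, 9), (2, 10), (2, 13), (2, 14), (2, 15), (3, 2), (3, 5), (3, 10), (3, 13), (4, 2), (4, 5), (4, 10), (4, 13), (5, 0), (5, 1), (5, 2), (5, 5), (5, 6), (5, 7), (5, 8), (5, 9), (5, 10), (5, 13), (5, 14), (5, 15), (6, 0), (6, 1), (6, 2), (6, 5), (6, 6), (6, 7), (6, 8), (6, 9), (6, 10), (6, 13), (6, 14), (6, 15), (7, 2), (7, 5), (7, 10), (7, 13)]
Unfold 5 (reflect across h@8): 128 holes -> [(0, 2), (0, 5), (0, 10), (0, 13), (1, 0), (1, 1), (1, 2), (1, 5), (1, 6), (1, 7), (1, 8), (1, 9), (1, 10), (1, 13), (1, 14), (1, 15), (2, 0), (2, 1), (2, 2), (2, 5), (2, 6), (2, 7), (2, 8), (2, 9), (2, 10), (2, 13), (2, 14), (2, 15), (3, 2), (3, 5), (3, 10), (3, 13), (4, 2), (4, 5), (4, 10), (4, 13), (5, 0), (5, 1), (5, 2), (5, 5), (5, 6), (5, 7), (5, 8), (5, 9), (5, 10), (5, 13), (5, 14), (5, 15), (6, 0), (6, 1), (6, 2), (6, 5), (6, 6), (6, 7), (6, 8), (6, 9), (6, 10), (6, 13), (6, 14), (6, 15), (7, 2), (7, 5), (7, 10), (7, 13), (8, 2), (8, 5), (8, 10), (8, 13), (9, 0), (9, 1), (9, 2), (9, 5), (9, 6), (9, 7), (9, 8), (9, 9), (9, 10), (9, 13), (9, 14), (9, 15), (10, 0), (10, 1), (10, 2), (10, 5), (10, 6), (10, 7), (10, 8), (10, 9), (10, 10), (10, 13), (10, 14), (10, 15), (11, 2), (11, 5), (11, 10), (11, 13), (12, 2), (12, 5), (12, 10), (12, 13), (13, 0), (13, 1), (13, 2), (13, 5), (13, 6), (13, 7), (13, 8), (13, 9), (13, 10), (13, 13), (13, 14), (13, 15), (14, 0), (14, 1), (14, 2), (14, 5), (14, 6), (14, 7), (14, 8), (14, 9), (14, 10), (14, 13), (14, 14), (14, 15), (15, 2), (15, 5), (15, 10), (15, 13)]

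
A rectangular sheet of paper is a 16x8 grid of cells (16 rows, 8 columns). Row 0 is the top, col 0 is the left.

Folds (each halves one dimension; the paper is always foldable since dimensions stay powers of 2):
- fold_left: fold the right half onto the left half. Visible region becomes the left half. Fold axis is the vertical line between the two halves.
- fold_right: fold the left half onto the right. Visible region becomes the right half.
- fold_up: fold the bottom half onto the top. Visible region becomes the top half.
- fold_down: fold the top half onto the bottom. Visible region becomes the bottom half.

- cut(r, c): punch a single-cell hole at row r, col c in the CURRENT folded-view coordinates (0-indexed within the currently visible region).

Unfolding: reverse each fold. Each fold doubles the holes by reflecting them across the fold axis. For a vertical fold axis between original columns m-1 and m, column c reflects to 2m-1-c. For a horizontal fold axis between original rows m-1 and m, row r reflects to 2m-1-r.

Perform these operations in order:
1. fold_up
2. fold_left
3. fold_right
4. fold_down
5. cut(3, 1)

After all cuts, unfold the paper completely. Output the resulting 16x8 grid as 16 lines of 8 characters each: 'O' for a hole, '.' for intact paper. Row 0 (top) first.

Answer: O..OO..O
........
........
........
........
........
........
O..OO..O
O..OO..O
........
........
........
........
........
........
O..OO..O

Derivation:
Op 1 fold_up: fold axis h@8; visible region now rows[0,8) x cols[0,8) = 8x8
Op 2 fold_left: fold axis v@4; visible region now rows[0,8) x cols[0,4) = 8x4
Op 3 fold_right: fold axis v@2; visible region now rows[0,8) x cols[2,4) = 8x2
Op 4 fold_down: fold axis h@4; visible region now rows[4,8) x cols[2,4) = 4x2
Op 5 cut(3, 1): punch at orig (7,3); cuts so far [(7, 3)]; region rows[4,8) x cols[2,4) = 4x2
Unfold 1 (reflect across h@4): 2 holes -> [(0, 3), (7, 3)]
Unfold 2 (reflect across v@2): 4 holes -> [(0, 0), (0, 3), (7, 0), (7, 3)]
Unfold 3 (reflect across v@4): 8 holes -> [(0, 0), (0, 3), (0, 4), (0, 7), (7, 0), (7, 3), (7, 4), (7, 7)]
Unfold 4 (reflect across h@8): 16 holes -> [(0, 0), (0, 3), (0, 4), (0, 7), (7, 0), (7, 3), (7, 4), (7, 7), (8, 0), (8, 3), (8, 4), (8, 7), (15, 0), (15, 3), (15, 4), (15, 7)]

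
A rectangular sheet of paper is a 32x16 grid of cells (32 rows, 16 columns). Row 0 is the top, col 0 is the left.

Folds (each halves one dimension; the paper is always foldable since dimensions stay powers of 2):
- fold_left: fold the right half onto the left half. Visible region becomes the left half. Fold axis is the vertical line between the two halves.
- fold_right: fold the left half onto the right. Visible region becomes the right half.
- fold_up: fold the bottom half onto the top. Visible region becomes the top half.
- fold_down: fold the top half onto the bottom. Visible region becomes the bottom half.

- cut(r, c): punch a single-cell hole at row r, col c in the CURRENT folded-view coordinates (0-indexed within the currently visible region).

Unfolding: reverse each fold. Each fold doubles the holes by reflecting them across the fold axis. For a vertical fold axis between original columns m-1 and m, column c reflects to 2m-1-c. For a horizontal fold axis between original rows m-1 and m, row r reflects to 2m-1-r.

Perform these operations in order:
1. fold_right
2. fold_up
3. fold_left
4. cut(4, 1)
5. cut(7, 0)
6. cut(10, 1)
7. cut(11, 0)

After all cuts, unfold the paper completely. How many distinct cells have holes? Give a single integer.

Answer: 32

Derivation:
Op 1 fold_right: fold axis v@8; visible region now rows[0,32) x cols[8,16) = 32x8
Op 2 fold_up: fold axis h@16; visible region now rows[0,16) x cols[8,16) = 16x8
Op 3 fold_left: fold axis v@12; visible region now rows[0,16) x cols[8,12) = 16x4
Op 4 cut(4, 1): punch at orig (4,9); cuts so far [(4, 9)]; region rows[0,16) x cols[8,12) = 16x4
Op 5 cut(7, 0): punch at orig (7,8); cuts so far [(4, 9), (7, 8)]; region rows[0,16) x cols[8,12) = 16x4
Op 6 cut(10, 1): punch at orig (10,9); cuts so far [(4, 9), (7, 8), (10, 9)]; region rows[0,16) x cols[8,12) = 16x4
Op 7 cut(11, 0): punch at orig (11,8); cuts so far [(4, 9), (7, 8), (10, 9), (11, 8)]; region rows[0,16) x cols[8,12) = 16x4
Unfold 1 (reflect across v@12): 8 holes -> [(4, 9), (4, 14), (7, 8), (7, 15), (10, 9), (10, 14), (11, 8), (11, 15)]
Unfold 2 (reflect across h@16): 16 holes -> [(4, 9), (4, 14), (7, 8), (7, 15), (10, 9), (10, 14), (11, 8), (11, 15), (20, 8), (20, 15), (21, 9), (21, 14), (24, 8), (24, 15), (27, 9), (27, 14)]
Unfold 3 (reflect across v@8): 32 holes -> [(4, 1), (4, 6), (4, 9), (4, 14), (7, 0), (7, 7), (7, 8), (7, 15), (10, 1), (10, 6), (10, 9), (10, 14), (11, 0), (11, 7), (11, 8), (11, 15), (20, 0), (20, 7), (20, 8), (20, 15), (21, 1), (21, 6), (21, 9), (21, 14), (24, 0), (24, 7), (24, 8), (24, 15), (27, 1), (27, 6), (27, 9), (27, 14)]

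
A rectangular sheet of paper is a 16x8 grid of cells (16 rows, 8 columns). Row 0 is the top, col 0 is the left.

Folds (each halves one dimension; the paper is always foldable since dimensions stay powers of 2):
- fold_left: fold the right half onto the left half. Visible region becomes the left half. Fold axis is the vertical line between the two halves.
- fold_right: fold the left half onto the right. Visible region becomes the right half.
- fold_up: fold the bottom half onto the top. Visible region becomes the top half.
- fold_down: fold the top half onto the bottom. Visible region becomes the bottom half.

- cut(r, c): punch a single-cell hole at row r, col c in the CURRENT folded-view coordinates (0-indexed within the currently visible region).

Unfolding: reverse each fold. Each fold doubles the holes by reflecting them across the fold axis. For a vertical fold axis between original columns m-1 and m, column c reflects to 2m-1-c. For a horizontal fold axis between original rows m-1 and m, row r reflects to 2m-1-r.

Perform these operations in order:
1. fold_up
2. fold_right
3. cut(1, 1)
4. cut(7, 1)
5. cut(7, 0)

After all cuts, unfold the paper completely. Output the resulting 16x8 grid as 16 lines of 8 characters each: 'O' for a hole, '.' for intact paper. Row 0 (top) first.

Answer: ........
..O..O..
........
........
........
........
........
..OOOO..
..OOOO..
........
........
........
........
........
..O..O..
........

Derivation:
Op 1 fold_up: fold axis h@8; visible region now rows[0,8) x cols[0,8) = 8x8
Op 2 fold_right: fold axis v@4; visible region now rows[0,8) x cols[4,8) = 8x4
Op 3 cut(1, 1): punch at orig (1,5); cuts so far [(1, 5)]; region rows[0,8) x cols[4,8) = 8x4
Op 4 cut(7, 1): punch at orig (7,5); cuts so far [(1, 5), (7, 5)]; region rows[0,8) x cols[4,8) = 8x4
Op 5 cut(7, 0): punch at orig (7,4); cuts so far [(1, 5), (7, 4), (7, 5)]; region rows[0,8) x cols[4,8) = 8x4
Unfold 1 (reflect across v@4): 6 holes -> [(1, 2), (1, 5), (7, 2), (7, 3), (7, 4), (7, 5)]
Unfold 2 (reflect across h@8): 12 holes -> [(1, 2), (1, 5), (7, 2), (7, 3), (7, 4), (7, 5), (8, 2), (8, 3), (8, 4), (8, 5), (14, 2), (14, 5)]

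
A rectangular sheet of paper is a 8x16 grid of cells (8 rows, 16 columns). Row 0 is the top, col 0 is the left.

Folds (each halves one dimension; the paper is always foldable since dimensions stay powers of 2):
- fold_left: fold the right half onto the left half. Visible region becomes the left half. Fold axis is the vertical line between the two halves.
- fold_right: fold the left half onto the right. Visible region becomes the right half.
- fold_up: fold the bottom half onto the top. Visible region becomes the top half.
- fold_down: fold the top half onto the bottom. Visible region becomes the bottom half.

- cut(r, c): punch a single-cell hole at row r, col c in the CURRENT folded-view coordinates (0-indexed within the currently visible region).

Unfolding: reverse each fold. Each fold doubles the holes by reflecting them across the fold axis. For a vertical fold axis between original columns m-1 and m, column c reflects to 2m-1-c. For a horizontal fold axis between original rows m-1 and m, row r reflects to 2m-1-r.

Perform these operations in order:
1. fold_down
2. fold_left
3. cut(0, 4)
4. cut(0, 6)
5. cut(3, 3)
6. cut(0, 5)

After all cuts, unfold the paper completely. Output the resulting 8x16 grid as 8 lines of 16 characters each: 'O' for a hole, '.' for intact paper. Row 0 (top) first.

Op 1 fold_down: fold axis h@4; visible region now rows[4,8) x cols[0,16) = 4x16
Op 2 fold_left: fold axis v@8; visible region now rows[4,8) x cols[0,8) = 4x8
Op 3 cut(0, 4): punch at orig (4,4); cuts so far [(4, 4)]; region rows[4,8) x cols[0,8) = 4x8
Op 4 cut(0, 6): punch at orig (4,6); cuts so far [(4, 4), (4, 6)]; region rows[4,8) x cols[0,8) = 4x8
Op 5 cut(3, 3): punch at orig (7,3); cuts so far [(4, 4), (4, 6), (7, 3)]; region rows[4,8) x cols[0,8) = 4x8
Op 6 cut(0, 5): punch at orig (4,5); cuts so far [(4, 4), (4, 5), (4, 6), (7, 3)]; region rows[4,8) x cols[0,8) = 4x8
Unfold 1 (reflect across v@8): 8 holes -> [(4, 4), (4, 5), (4, 6), (4, 9), (4, 10), (4, 11), (7, 3), (7, 12)]
Unfold 2 (reflect across h@4): 16 holes -> [(0, 3), (0, 12), (3, 4), (3, 5), (3, 6), (3, 9), (3, 10), (3, 11), (4, 4), (4, 5), (4, 6), (4, 9), (4, 10), (4, 11), (7, 3), (7, 12)]

Answer: ...O........O...
................
................
....OOO..OOO....
....OOO..OOO....
................
................
...O........O...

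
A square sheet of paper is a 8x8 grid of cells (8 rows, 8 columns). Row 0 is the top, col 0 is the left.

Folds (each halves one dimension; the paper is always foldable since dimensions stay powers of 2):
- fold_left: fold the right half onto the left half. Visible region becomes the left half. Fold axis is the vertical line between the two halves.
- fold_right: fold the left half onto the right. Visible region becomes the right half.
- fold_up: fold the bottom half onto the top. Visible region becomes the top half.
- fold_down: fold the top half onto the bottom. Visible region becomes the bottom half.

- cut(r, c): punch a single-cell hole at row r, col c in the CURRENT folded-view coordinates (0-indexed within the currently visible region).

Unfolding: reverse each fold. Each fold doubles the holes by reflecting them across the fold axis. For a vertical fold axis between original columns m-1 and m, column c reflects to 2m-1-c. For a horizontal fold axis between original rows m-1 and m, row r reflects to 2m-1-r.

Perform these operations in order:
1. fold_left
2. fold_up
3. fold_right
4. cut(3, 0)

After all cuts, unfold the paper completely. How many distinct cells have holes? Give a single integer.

Op 1 fold_left: fold axis v@4; visible region now rows[0,8) x cols[0,4) = 8x4
Op 2 fold_up: fold axis h@4; visible region now rows[0,4) x cols[0,4) = 4x4
Op 3 fold_right: fold axis v@2; visible region now rows[0,4) x cols[2,4) = 4x2
Op 4 cut(3, 0): punch at orig (3,2); cuts so far [(3, 2)]; region rows[0,4) x cols[2,4) = 4x2
Unfold 1 (reflect across v@2): 2 holes -> [(3, 1), (3, 2)]
Unfold 2 (reflect across h@4): 4 holes -> [(3, 1), (3, 2), (4, 1), (4, 2)]
Unfold 3 (reflect across v@4): 8 holes -> [(3, 1), (3, 2), (3, 5), (3, 6), (4, 1), (4, 2), (4, 5), (4, 6)]

Answer: 8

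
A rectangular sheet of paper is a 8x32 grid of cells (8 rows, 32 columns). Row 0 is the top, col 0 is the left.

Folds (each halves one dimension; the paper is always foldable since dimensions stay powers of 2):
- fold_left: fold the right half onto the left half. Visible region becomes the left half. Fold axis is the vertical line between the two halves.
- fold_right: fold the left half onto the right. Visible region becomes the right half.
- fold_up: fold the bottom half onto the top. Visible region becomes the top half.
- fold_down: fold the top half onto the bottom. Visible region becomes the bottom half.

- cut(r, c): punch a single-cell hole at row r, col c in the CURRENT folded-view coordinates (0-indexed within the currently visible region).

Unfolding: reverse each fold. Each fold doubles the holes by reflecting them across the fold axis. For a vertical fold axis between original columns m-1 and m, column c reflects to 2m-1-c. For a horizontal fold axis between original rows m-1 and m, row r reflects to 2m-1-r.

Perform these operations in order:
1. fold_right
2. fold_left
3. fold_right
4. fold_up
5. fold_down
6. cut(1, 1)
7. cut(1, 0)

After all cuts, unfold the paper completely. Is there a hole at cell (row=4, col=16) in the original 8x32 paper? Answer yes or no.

Op 1 fold_right: fold axis v@16; visible region now rows[0,8) x cols[16,32) = 8x16
Op 2 fold_left: fold axis v@24; visible region now rows[0,8) x cols[16,24) = 8x8
Op 3 fold_right: fold axis v@20; visible region now rows[0,8) x cols[20,24) = 8x4
Op 4 fold_up: fold axis h@4; visible region now rows[0,4) x cols[20,24) = 4x4
Op 5 fold_down: fold axis h@2; visible region now rows[2,4) x cols[20,24) = 2x4
Op 6 cut(1, 1): punch at orig (3,21); cuts so far [(3, 21)]; region rows[2,4) x cols[20,24) = 2x4
Op 7 cut(1, 0): punch at orig (3,20); cuts so far [(3, 20), (3, 21)]; region rows[2,4) x cols[20,24) = 2x4
Unfold 1 (reflect across h@2): 4 holes -> [(0, 20), (0, 21), (3, 20), (3, 21)]
Unfold 2 (reflect across h@4): 8 holes -> [(0, 20), (0, 21), (3, 20), (3, 21), (4, 20), (4, 21), (7, 20), (7, 21)]
Unfold 3 (reflect across v@20): 16 holes -> [(0, 18), (0, 19), (0, 20), (0, 21), (3, 18), (3, 19), (3, 20), (3, 21), (4, 18), (4, 19), (4, 20), (4, 21), (7, 18), (7, 19), (7, 20), (7, 21)]
Unfold 4 (reflect across v@24): 32 holes -> [(0, 18), (0, 19), (0, 20), (0, 21), (0, 26), (0, 27), (0, 28), (0, 29), (3, 18), (3, 19), (3, 20), (3, 21), (3, 26), (3, 27), (3, 28), (3, 29), (4, 18), (4, 19), (4, 20), (4, 21), (4, 26), (4, 27), (4, 28), (4, 29), (7, 18), (7, 19), (7, 20), (7, 21), (7, 26), (7, 27), (7, 28), (7, 29)]
Unfold 5 (reflect across v@16): 64 holes -> [(0, 2), (0, 3), (0, 4), (0, 5), (0, 10), (0, 11), (0, 12), (0, 13), (0, 18), (0, 19), (0, 20), (0, 21), (0, 26), (0, 27), (0, 28), (0, 29), (3, 2), (3, 3), (3, 4), (3, 5), (3, 10), (3, 11), (3, 12), (3, 13), (3, 18), (3, 19), (3, 20), (3, 21), (3, 26), (3, 27), (3, 28), (3, 29), (4, 2), (4, 3), (4, 4), (4, 5), (4, 10), (4, 11), (4, 12), (4, 13), (4, 18), (4, 19), (4, 20), (4, 21), (4, 26), (4, 27), (4, 28), (4, 29), (7, 2), (7, 3), (7, 4), (7, 5), (7, 10), (7, 11), (7, 12), (7, 13), (7, 18), (7, 19), (7, 20), (7, 21), (7, 26), (7, 27), (7, 28), (7, 29)]
Holes: [(0, 2), (0, 3), (0, 4), (0, 5), (0, 10), (0, 11), (0, 12), (0, 13), (0, 18), (0, 19), (0, 20), (0, 21), (0, 26), (0, 27), (0, 28), (0, 29), (3, 2), (3, 3), (3, 4), (3, 5), (3, 10), (3, 11), (3, 12), (3, 13), (3, 18), (3, 19), (3, 20), (3, 21), (3, 26), (3, 27), (3, 28), (3, 29), (4, 2), (4, 3), (4, 4), (4, 5), (4, 10), (4, 11), (4, 12), (4, 13), (4, 18), (4, 19), (4, 20), (4, 21), (4, 26), (4, 27), (4, 28), (4, 29), (7, 2), (7, 3), (7, 4), (7, 5), (7, 10), (7, 11), (7, 12), (7, 13), (7, 18), (7, 19), (7, 20), (7, 21), (7, 26), (7, 27), (7, 28), (7, 29)]

Answer: no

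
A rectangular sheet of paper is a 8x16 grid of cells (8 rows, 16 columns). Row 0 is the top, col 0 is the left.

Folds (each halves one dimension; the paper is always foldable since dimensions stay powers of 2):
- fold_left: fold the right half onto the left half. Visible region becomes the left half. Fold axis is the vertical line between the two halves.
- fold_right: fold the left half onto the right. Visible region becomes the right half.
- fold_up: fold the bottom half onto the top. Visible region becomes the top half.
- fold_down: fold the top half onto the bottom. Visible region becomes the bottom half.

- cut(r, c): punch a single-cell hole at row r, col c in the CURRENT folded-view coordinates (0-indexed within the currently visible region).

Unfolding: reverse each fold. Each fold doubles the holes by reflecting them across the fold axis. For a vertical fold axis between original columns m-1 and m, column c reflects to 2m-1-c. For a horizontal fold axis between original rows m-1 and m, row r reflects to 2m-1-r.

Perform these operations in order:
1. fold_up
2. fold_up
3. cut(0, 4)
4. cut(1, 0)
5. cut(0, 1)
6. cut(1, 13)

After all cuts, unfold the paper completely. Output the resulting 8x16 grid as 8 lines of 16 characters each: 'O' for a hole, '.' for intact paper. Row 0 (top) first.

Answer: .O..O...........
O............O..
O............O..
.O..O...........
.O..O...........
O............O..
O............O..
.O..O...........

Derivation:
Op 1 fold_up: fold axis h@4; visible region now rows[0,4) x cols[0,16) = 4x16
Op 2 fold_up: fold axis h@2; visible region now rows[0,2) x cols[0,16) = 2x16
Op 3 cut(0, 4): punch at orig (0,4); cuts so far [(0, 4)]; region rows[0,2) x cols[0,16) = 2x16
Op 4 cut(1, 0): punch at orig (1,0); cuts so far [(0, 4), (1, 0)]; region rows[0,2) x cols[0,16) = 2x16
Op 5 cut(0, 1): punch at orig (0,1); cuts so far [(0, 1), (0, 4), (1, 0)]; region rows[0,2) x cols[0,16) = 2x16
Op 6 cut(1, 13): punch at orig (1,13); cuts so far [(0, 1), (0, 4), (1, 0), (1, 13)]; region rows[0,2) x cols[0,16) = 2x16
Unfold 1 (reflect across h@2): 8 holes -> [(0, 1), (0, 4), (1, 0), (1, 13), (2, 0), (2, 13), (3, 1), (3, 4)]
Unfold 2 (reflect across h@4): 16 holes -> [(0, 1), (0, 4), (1, 0), (1, 13), (2, 0), (2, 13), (3, 1), (3, 4), (4, 1), (4, 4), (5, 0), (5, 13), (6, 0), (6, 13), (7, 1), (7, 4)]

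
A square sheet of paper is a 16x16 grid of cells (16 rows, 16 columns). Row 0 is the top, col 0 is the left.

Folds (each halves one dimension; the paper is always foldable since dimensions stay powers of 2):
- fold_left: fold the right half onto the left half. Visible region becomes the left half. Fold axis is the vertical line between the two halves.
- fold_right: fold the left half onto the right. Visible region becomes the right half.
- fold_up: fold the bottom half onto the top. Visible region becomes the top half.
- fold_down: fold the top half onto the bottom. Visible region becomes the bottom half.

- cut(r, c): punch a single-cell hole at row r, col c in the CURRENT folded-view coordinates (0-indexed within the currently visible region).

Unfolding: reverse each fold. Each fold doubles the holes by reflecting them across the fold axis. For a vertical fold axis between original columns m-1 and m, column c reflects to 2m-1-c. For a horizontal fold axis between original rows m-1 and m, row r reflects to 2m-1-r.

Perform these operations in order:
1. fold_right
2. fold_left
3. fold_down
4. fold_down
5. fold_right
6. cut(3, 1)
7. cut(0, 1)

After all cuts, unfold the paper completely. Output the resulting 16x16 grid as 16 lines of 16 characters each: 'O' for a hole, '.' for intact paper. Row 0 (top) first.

Answer: O..OO..OO..OO..O
................
................
O..OO..OO..OO..O
O..OO..OO..OO..O
................
................
O..OO..OO..OO..O
O..OO..OO..OO..O
................
................
O..OO..OO..OO..O
O..OO..OO..OO..O
................
................
O..OO..OO..OO..O

Derivation:
Op 1 fold_right: fold axis v@8; visible region now rows[0,16) x cols[8,16) = 16x8
Op 2 fold_left: fold axis v@12; visible region now rows[0,16) x cols[8,12) = 16x4
Op 3 fold_down: fold axis h@8; visible region now rows[8,16) x cols[8,12) = 8x4
Op 4 fold_down: fold axis h@12; visible region now rows[12,16) x cols[8,12) = 4x4
Op 5 fold_right: fold axis v@10; visible region now rows[12,16) x cols[10,12) = 4x2
Op 6 cut(3, 1): punch at orig (15,11); cuts so far [(15, 11)]; region rows[12,16) x cols[10,12) = 4x2
Op 7 cut(0, 1): punch at orig (12,11); cuts so far [(12, 11), (15, 11)]; region rows[12,16) x cols[10,12) = 4x2
Unfold 1 (reflect across v@10): 4 holes -> [(12, 8), (12, 11), (15, 8), (15, 11)]
Unfold 2 (reflect across h@12): 8 holes -> [(8, 8), (8, 11), (11, 8), (11, 11), (12, 8), (12, 11), (15, 8), (15, 11)]
Unfold 3 (reflect across h@8): 16 holes -> [(0, 8), (0, 11), (3, 8), (3, 11), (4, 8), (4, 11), (7, 8), (7, 11), (8, 8), (8, 11), (11, 8), (11, 11), (12, 8), (12, 11), (15, 8), (15, 11)]
Unfold 4 (reflect across v@12): 32 holes -> [(0, 8), (0, 11), (0, 12), (0, 15), (3, 8), (3, 11), (3, 12), (3, 15), (4, 8), (4, 11), (4, 12), (4, 15), (7, 8), (7, 11), (7, 12), (7, 15), (8, 8), (8, 11), (8, 12), (8, 15), (11, 8), (11, 11), (11, 12), (11, 15), (12, 8), (12, 11), (12, 12), (12, 15), (15, 8), (15, 11), (15, 12), (15, 15)]
Unfold 5 (reflect across v@8): 64 holes -> [(0, 0), (0, 3), (0, 4), (0, 7), (0, 8), (0, 11), (0, 12), (0, 15), (3, 0), (3, 3), (3, 4), (3, 7), (3, 8), (3, 11), (3, 12), (3, 15), (4, 0), (4, 3), (4, 4), (4, 7), (4, 8), (4, 11), (4, 12), (4, 15), (7, 0), (7, 3), (7, 4), (7, 7), (7, 8), (7, 11), (7, 12), (7, 15), (8, 0), (8, 3), (8, 4), (8, 7), (8, 8), (8, 11), (8, 12), (8, 15), (11, 0), (11, 3), (11, 4), (11, 7), (11, 8), (11, 11), (11, 12), (11, 15), (12, 0), (12, 3), (12, 4), (12, 7), (12, 8), (12, 11), (12, 12), (12, 15), (15, 0), (15, 3), (15, 4), (15, 7), (15, 8), (15, 11), (15, 12), (15, 15)]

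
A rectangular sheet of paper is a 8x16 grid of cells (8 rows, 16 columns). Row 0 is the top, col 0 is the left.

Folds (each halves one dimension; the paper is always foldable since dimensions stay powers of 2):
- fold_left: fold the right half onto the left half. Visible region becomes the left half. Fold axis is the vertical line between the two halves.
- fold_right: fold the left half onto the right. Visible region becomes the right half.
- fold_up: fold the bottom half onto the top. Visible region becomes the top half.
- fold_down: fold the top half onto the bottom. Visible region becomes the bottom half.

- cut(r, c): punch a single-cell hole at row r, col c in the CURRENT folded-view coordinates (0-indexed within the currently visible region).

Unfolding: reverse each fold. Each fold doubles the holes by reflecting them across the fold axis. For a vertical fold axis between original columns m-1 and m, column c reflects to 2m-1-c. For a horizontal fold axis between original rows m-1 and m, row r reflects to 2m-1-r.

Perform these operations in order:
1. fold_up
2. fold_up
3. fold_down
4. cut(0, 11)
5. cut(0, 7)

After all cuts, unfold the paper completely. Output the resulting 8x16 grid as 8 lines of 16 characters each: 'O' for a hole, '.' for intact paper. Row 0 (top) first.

Answer: .......O...O....
.......O...O....
.......O...O....
.......O...O....
.......O...O....
.......O...O....
.......O...O....
.......O...O....

Derivation:
Op 1 fold_up: fold axis h@4; visible region now rows[0,4) x cols[0,16) = 4x16
Op 2 fold_up: fold axis h@2; visible region now rows[0,2) x cols[0,16) = 2x16
Op 3 fold_down: fold axis h@1; visible region now rows[1,2) x cols[0,16) = 1x16
Op 4 cut(0, 11): punch at orig (1,11); cuts so far [(1, 11)]; region rows[1,2) x cols[0,16) = 1x16
Op 5 cut(0, 7): punch at orig (1,7); cuts so far [(1, 7), (1, 11)]; region rows[1,2) x cols[0,16) = 1x16
Unfold 1 (reflect across h@1): 4 holes -> [(0, 7), (0, 11), (1, 7), (1, 11)]
Unfold 2 (reflect across h@2): 8 holes -> [(0, 7), (0, 11), (1, 7), (1, 11), (2, 7), (2, 11), (3, 7), (3, 11)]
Unfold 3 (reflect across h@4): 16 holes -> [(0, 7), (0, 11), (1, 7), (1, 11), (2, 7), (2, 11), (3, 7), (3, 11), (4, 7), (4, 11), (5, 7), (5, 11), (6, 7), (6, 11), (7, 7), (7, 11)]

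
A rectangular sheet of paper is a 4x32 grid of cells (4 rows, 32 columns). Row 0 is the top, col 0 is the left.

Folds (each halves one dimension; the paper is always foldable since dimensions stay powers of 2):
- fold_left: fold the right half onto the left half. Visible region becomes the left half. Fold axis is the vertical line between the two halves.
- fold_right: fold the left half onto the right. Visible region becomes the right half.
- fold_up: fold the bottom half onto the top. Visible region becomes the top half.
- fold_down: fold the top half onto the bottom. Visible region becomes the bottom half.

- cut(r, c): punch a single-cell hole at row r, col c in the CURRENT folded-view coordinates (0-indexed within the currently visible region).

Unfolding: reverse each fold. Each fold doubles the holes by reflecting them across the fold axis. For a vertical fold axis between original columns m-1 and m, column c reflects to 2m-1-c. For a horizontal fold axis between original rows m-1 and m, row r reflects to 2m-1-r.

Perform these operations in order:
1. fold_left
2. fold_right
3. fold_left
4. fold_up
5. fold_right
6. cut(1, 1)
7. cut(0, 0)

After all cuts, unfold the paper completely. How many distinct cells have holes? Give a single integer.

Op 1 fold_left: fold axis v@16; visible region now rows[0,4) x cols[0,16) = 4x16
Op 2 fold_right: fold axis v@8; visible region now rows[0,4) x cols[8,16) = 4x8
Op 3 fold_left: fold axis v@12; visible region now rows[0,4) x cols[8,12) = 4x4
Op 4 fold_up: fold axis h@2; visible region now rows[0,2) x cols[8,12) = 2x4
Op 5 fold_right: fold axis v@10; visible region now rows[0,2) x cols[10,12) = 2x2
Op 6 cut(1, 1): punch at orig (1,11); cuts so far [(1, 11)]; region rows[0,2) x cols[10,12) = 2x2
Op 7 cut(0, 0): punch at orig (0,10); cuts so far [(0, 10), (1, 11)]; region rows[0,2) x cols[10,12) = 2x2
Unfold 1 (reflect across v@10): 4 holes -> [(0, 9), (0, 10), (1, 8), (1, 11)]
Unfold 2 (reflect across h@2): 8 holes -> [(0, 9), (0, 10), (1, 8), (1, 11), (2, 8), (2, 11), (3, 9), (3, 10)]
Unfold 3 (reflect across v@12): 16 holes -> [(0, 9), (0, 10), (0, 13), (0, 14), (1, 8), (1, 11), (1, 12), (1, 15), (2, 8), (2, 11), (2, 12), (2, 15), (3, 9), (3, 10), (3, 13), (3, 14)]
Unfold 4 (reflect across v@8): 32 holes -> [(0, 1), (0, 2), (0, 5), (0, 6), (0, 9), (0, 10), (0, 13), (0, 14), (1, 0), (1, 3), (1, 4), (1, 7), (1, 8), (1, 11), (1, 12), (1, 15), (2, 0), (2, 3), (2, 4), (2, 7), (2, 8), (2, 11), (2, 12), (2, 15), (3, 1), (3, 2), (3, 5), (3, 6), (3, 9), (3, 10), (3, 13), (3, 14)]
Unfold 5 (reflect across v@16): 64 holes -> [(0, 1), (0, 2), (0, 5), (0, 6), (0, 9), (0, 10), (0, 13), (0, 14), (0, 17), (0, 18), (0, 21), (0, 22), (0, 25), (0, 26), (0, 29), (0, 30), (1, 0), (1, 3), (1, 4), (1, 7), (1, 8), (1, 11), (1, 12), (1, 15), (1, 16), (1, 19), (1, 20), (1, 23), (1, 24), (1, 27), (1, 28), (1, 31), (2, 0), (2, 3), (2, 4), (2, 7), (2, 8), (2, 11), (2, 12), (2, 15), (2, 16), (2, 19), (2, 20), (2, 23), (2, 24), (2, 27), (2, 28), (2, 31), (3, 1), (3, 2), (3, 5), (3, 6), (3, 9), (3, 10), (3, 13), (3, 14), (3, 17), (3, 18), (3, 21), (3, 22), (3, 25), (3, 26), (3, 29), (3, 30)]

Answer: 64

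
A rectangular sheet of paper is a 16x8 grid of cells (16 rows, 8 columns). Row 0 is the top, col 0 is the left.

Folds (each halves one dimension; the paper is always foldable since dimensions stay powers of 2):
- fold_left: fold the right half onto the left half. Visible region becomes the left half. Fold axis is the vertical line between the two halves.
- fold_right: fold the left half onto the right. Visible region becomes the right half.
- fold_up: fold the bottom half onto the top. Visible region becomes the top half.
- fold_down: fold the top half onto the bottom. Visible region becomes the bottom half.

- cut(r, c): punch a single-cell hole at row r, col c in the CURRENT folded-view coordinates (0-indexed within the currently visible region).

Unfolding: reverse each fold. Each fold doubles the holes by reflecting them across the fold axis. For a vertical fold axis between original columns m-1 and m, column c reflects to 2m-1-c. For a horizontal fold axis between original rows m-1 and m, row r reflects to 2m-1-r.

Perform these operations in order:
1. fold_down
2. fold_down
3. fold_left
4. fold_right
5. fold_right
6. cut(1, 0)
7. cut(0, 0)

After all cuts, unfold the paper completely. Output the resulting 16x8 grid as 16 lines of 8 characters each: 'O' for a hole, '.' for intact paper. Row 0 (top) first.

Answer: ........
........
OOOOOOOO
OOOOOOOO
OOOOOOOO
OOOOOOOO
........
........
........
........
OOOOOOOO
OOOOOOOO
OOOOOOOO
OOOOOOOO
........
........

Derivation:
Op 1 fold_down: fold axis h@8; visible region now rows[8,16) x cols[0,8) = 8x8
Op 2 fold_down: fold axis h@12; visible region now rows[12,16) x cols[0,8) = 4x8
Op 3 fold_left: fold axis v@4; visible region now rows[12,16) x cols[0,4) = 4x4
Op 4 fold_right: fold axis v@2; visible region now rows[12,16) x cols[2,4) = 4x2
Op 5 fold_right: fold axis v@3; visible region now rows[12,16) x cols[3,4) = 4x1
Op 6 cut(1, 0): punch at orig (13,3); cuts so far [(13, 3)]; region rows[12,16) x cols[3,4) = 4x1
Op 7 cut(0, 0): punch at orig (12,3); cuts so far [(12, 3), (13, 3)]; region rows[12,16) x cols[3,4) = 4x1
Unfold 1 (reflect across v@3): 4 holes -> [(12, 2), (12, 3), (13, 2), (13, 3)]
Unfold 2 (reflect across v@2): 8 holes -> [(12, 0), (12, 1), (12, 2), (12, 3), (13, 0), (13, 1), (13, 2), (13, 3)]
Unfold 3 (reflect across v@4): 16 holes -> [(12, 0), (12, 1), (12, 2), (12, 3), (12, 4), (12, 5), (12, 6), (12, 7), (13, 0), (13, 1), (13, 2), (13, 3), (13, 4), (13, 5), (13, 6), (13, 7)]
Unfold 4 (reflect across h@12): 32 holes -> [(10, 0), (10, 1), (10, 2), (10, 3), (10, 4), (10, 5), (10, 6), (10, 7), (11, 0), (11, 1), (11, 2), (11, 3), (11, 4), (11, 5), (11, 6), (11, 7), (12, 0), (12, 1), (12, 2), (12, 3), (12, 4), (12, 5), (12, 6), (12, 7), (13, 0), (13, 1), (13, 2), (13, 3), (13, 4), (13, 5), (13, 6), (13, 7)]
Unfold 5 (reflect across h@8): 64 holes -> [(2, 0), (2, 1), (2, 2), (2, 3), (2, 4), (2, 5), (2, 6), (2, 7), (3, 0), (3, 1), (3, 2), (3, 3), (3, 4), (3, 5), (3, 6), (3, 7), (4, 0), (4, 1), (4, 2), (4, 3), (4, 4), (4, 5), (4, 6), (4, 7), (5, 0), (5, 1), (5, 2), (5, 3), (5, 4), (5, 5), (5, 6), (5, 7), (10, 0), (10, 1), (10, 2), (10, 3), (10, 4), (10, 5), (10, 6), (10, 7), (11, 0), (11, 1), (11, 2), (11, 3), (11, 4), (11, 5), (11, 6), (11, 7), (12, 0), (12, 1), (12, 2), (12, 3), (12, 4), (12, 5), (12, 6), (12, 7), (13, 0), (13, 1), (13, 2), (13, 3), (13, 4), (13, 5), (13, 6), (13, 7)]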